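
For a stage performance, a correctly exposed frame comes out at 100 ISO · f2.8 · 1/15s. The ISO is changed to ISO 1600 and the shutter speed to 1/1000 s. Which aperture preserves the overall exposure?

ISO: 100 → 200 → 400 → 800 → 1600 — 4 stops raised (brighter).
Shutter speed: 1/15 → 1/30 → 1/60 → 1/125 → 1/250 → 1/500 → 1/1000 — 6 stops shorter (darker).
Net change so far: 2 stops darker. Offset with the aperture: f/2.8 → f/2 → f/1.4.

f/1.4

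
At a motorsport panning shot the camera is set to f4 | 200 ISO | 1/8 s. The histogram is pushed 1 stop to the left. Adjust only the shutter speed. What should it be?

1/4s

Underexposed by 1 stop → need 1 stop brighter.
Shutter speed: 1/8 → 1/4.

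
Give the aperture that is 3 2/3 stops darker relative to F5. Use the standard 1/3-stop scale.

Aperture: f/5 → f/5.6 → f/6.3 → f/7.1 → f/8 → f/9 → f/10 → f/11 → f/13 → f/14 → f/16 → f/18 — 3 2/3 stops narrower (darker).

f/18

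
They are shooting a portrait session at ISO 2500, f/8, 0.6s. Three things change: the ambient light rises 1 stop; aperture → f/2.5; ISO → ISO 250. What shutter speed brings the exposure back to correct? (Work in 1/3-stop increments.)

Scene light: 1 stop brighter.
Aperture: f/8 → f/7.1 → f/6.3 → f/5.6 → f/5 → f/4.5 → f/4 → f/3.5 → f/3.2 → f/2.8 → f/2.5 — 3 1/3 stops wider (brighter).
ISO: 2500 → 2000 → 1600 → 1250 → 1000 → 800 → 640 → 500 → 400 → 320 → 250 — 3 1/3 stops lower (darker).
Net so far: 1 stop brighter. Shutter speed: 0.6 → 0.5 → 0.4 → 0.3.

0.3 s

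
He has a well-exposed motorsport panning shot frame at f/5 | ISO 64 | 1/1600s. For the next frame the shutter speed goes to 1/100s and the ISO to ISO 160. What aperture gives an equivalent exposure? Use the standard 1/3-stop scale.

f/32

Shutter speed: 1/1600 → 1/1250 → 1/1000 → 1/800 → 1/640 → 1/500 → 1/400 → 1/320 → 1/250 → 1/200 → 1/160 → 1/125 → 1/100 — 4 stops longer (brighter).
ISO: 64 → 80 → 100 → 125 → 160 — 1 1/3 stops raised (brighter).
Net change so far: 5 1/3 stops brighter. Offset with the aperture: f/5 → f/5.6 → f/6.3 → f/7.1 → f/8 → f/9 → f/10 → f/11 → f/13 → f/14 → f/16 → f/18 → f/20 → f/22 → f/25 → f/29 → f/32.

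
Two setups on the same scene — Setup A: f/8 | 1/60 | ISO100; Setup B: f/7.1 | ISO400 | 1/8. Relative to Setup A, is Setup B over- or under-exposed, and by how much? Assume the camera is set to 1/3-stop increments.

5 1/3 stops brighter

Aperture: f/8 → f/7.1 — 1/3 stop opened up (brighter).
Shutter speed: 1/60 → 1/50 → 1/40 → 1/30 → 1/25 → 1/20 → 1/15 → 1/13 → 1/10 → 1/8 — 3 stops slower (brighter).
ISO: 100 → 125 → 160 → 200 → 250 → 320 → 400 — 2 stops raised (brighter).
Net: +1/3 +3 +2 = +5 1/3 stops.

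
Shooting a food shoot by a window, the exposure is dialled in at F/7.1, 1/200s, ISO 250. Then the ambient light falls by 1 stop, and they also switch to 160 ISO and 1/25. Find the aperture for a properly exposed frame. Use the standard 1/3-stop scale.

f/11

Scene light: 1 stop darker.
ISO: 250 → 200 → 160 — 2/3 stop lower (darker).
Shutter speed: 1/200 → 1/160 → 1/125 → 1/100 → 1/80 → 1/60 → 1/50 → 1/40 → 1/30 → 1/25 — 3 stops slower (brighter).
Net so far: 1 1/3 stops brighter. Aperture: f/7.1 → f/8 → f/9 → f/10 → f/11.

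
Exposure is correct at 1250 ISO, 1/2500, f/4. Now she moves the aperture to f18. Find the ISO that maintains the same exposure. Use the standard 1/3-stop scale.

Aperture: f/4 → f/4.5 → f/5 → f/5.6 → f/6.3 → f/7.1 → f/8 → f/9 → f/10 → f/11 → f/13 → f/14 → f/16 → f/18 — 4 1/3 stops narrower (darker).
Need 4 1/3 stops brighter from the ISO: 1250 → 1600 → 2000 → 2500 → 3200 → 4000 → 5000 → 6400 → 8000 → 10000 → 12800 → 16000 → 20000 → 25600.

ISO 25600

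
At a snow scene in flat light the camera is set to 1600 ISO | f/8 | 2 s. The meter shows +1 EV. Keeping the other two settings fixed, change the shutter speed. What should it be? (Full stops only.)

Overexposed by 1 stop → need 1 stop darker.
Shutter speed: 2 → 1.

1 s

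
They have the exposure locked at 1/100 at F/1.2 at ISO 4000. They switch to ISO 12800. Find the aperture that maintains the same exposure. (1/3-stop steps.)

f/2.2

ISO: 4000 → 5000 → 6400 → 8000 → 10000 → 12800 — 1 2/3 stops higher (brighter).
Need 1 2/3 stops darker from the aperture: f/1.2 → f/1.4 → f/1.6 → f/1.8 → f/2 → f/2.2.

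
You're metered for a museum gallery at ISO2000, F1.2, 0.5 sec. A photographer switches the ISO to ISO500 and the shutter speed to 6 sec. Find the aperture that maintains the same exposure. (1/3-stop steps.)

f/2.2

ISO: 2000 → 1600 → 1250 → 1000 → 800 → 640 → 500 — 2 stops lower (darker).
Shutter speed: 0.5 → 0.6 → 0.8 → 1 → 1.3 → 1.6 → 2 → 2.5 → 3.2 → 4 → 5 → 6 — 3 2/3 stops longer (brighter).
Net change so far: 1 2/3 stops brighter. Offset with the aperture: f/1.2 → f/1.4 → f/1.6 → f/1.8 → f/2 → f/2.2.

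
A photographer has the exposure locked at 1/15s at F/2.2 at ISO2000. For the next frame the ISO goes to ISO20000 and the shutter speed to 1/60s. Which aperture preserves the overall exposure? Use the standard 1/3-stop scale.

f/3.5

ISO: 2000 → 2500 → 3200 → 4000 → 5000 → 6400 → 8000 → 10000 → 12800 → 16000 → 20000 — 3 1/3 stops raised (brighter).
Shutter speed: 1/15 → 1/20 → 1/25 → 1/30 → 1/40 → 1/50 → 1/60 — 2 stops faster (darker).
Net change so far: 1 1/3 stops brighter. Offset with the aperture: f/2.2 → f/2.5 → f/2.8 → f/3.2 → f/3.5.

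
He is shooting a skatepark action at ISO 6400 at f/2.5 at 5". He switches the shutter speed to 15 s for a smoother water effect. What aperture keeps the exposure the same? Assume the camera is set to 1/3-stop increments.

f/4.5

Shutter speed: 5 → 6 → 8 → 10 → 13 → 15 — 1 2/3 stops slower (brighter).
Need 1 2/3 stops darker from the aperture: f/2.5 → f/2.8 → f/3.2 → f/3.5 → f/4 → f/4.5.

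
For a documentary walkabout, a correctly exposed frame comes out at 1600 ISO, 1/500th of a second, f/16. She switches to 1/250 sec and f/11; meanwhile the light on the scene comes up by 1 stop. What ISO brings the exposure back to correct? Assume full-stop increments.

Scene light: 1 stop brighter.
Shutter speed: 1/500 → 1/250 — 1 stop longer (brighter).
Aperture: f/16 → f/11 — 1 stop larger aperture (brighter).
Net so far: 3 stops brighter. ISO: 1600 → 800 → 400 → 200.

ISO 200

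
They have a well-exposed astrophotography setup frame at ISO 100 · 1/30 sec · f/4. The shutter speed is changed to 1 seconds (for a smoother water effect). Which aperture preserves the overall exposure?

f/22

Shutter speed: 1/30 → 1/15 → 1/8 → 1/4 → 1/2 → 1 — 5 stops slower (brighter).
Need 5 stops darker from the aperture: f/4 → f/5.6 → f/8 → f/11 → f/16 → f/22.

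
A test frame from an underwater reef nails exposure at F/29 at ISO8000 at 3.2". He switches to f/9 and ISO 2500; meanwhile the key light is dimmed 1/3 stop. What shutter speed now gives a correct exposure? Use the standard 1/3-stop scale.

Scene light: 1/3 stop darker.
Aperture: f/29 → f/25 → f/22 → f/20 → f/18 → f/16 → f/14 → f/13 → f/11 → f/10 → f/9 — 3 1/3 stops larger aperture (brighter).
ISO: 8000 → 6400 → 5000 → 4000 → 3200 → 2500 — 1 2/3 stops dropped (darker).
Net so far: 1 1/3 stops brighter. Shutter speed: 3.2 → 2.5 → 2 → 1.6 → 1.3.

1.3 s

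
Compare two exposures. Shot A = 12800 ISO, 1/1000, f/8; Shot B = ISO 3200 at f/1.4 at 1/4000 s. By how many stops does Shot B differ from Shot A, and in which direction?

Aperture: f/8 → f/5.6 → f/4 → f/2.8 → f/2 → f/1.4 — 5 stops larger aperture (brighter).
Shutter speed: 1/1000 → 1/2000 → 1/4000 — 2 stops faster (darker).
ISO: 12800 → 6400 → 3200 — 2 stops dropped (darker).
Net: +5 −2 −2 = +1 stop.

1 stop brighter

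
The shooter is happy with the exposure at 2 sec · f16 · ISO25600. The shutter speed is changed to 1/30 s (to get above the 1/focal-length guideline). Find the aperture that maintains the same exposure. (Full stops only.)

f/2

Shutter speed: 2 → 1 → 1/2 → 1/4 → 1/8 → 1/15 → 1/30 — 6 stops faster (darker).
Need 6 stops brighter from the aperture: f/16 → f/11 → f/8 → f/5.6 → f/4 → f/2.8 → f/2.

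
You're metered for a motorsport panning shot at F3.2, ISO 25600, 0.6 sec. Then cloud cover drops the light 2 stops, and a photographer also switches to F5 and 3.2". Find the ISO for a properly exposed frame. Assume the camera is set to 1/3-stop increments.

ISO 51200

Scene light: 2 stops darker.
Aperture: f/3.2 → f/3.5 → f/4 → f/4.5 → f/5 — 1 1/3 stops narrower (darker).
Shutter speed: 0.6 → 0.8 → 1 → 1.3 → 1.6 → 2 → 2.5 → 3.2 — 2 1/3 stops longer (brighter).
Net so far: 1 stop darker. ISO: 25600 → 32000 → 40000 → 51200.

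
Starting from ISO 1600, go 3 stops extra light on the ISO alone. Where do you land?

ISO: 1600 → 3200 → 6400 → 12800 — 3 stops higher (brighter).

ISO 12800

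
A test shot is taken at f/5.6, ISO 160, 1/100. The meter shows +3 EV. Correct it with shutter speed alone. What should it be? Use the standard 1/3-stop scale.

1/800s

Overexposed by 3 stops → need 3 stops darker.
Shutter speed: 1/100 → 1/125 → 1/160 → 1/200 → 1/250 → 1/320 → 1/400 → 1/500 → 1/640 → 1/800.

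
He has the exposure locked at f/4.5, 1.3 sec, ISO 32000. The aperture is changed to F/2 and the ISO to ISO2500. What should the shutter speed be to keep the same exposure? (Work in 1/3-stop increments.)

Aperture: f/4.5 → f/4 → f/3.5 → f/3.2 → f/2.8 → f/2.5 → f/2.2 → f/2 — 2 1/3 stops opened up (brighter).
ISO: 32000 → 25600 → 20000 → 16000 → 12800 → 10000 → 8000 → 6400 → 5000 → 4000 → 3200 → 2500 — 3 2/3 stops lower (darker).
Net change so far: 1 1/3 stops darker. Offset with the shutter speed: 1.3 → 1.6 → 2 → 2.5 → 3.2.

3.2 s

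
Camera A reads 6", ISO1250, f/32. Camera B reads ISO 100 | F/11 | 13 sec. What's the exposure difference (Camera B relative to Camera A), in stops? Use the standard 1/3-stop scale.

1/3 stop brighter

Aperture: f/32 → f/29 → f/25 → f/22 → f/20 → f/18 → f/16 → f/14 → f/13 → f/11 — 3 stops larger aperture (brighter).
Shutter speed: 6 → 8 → 10 → 13 — 1 stop longer (brighter).
ISO: 1250 → 1000 → 800 → 640 → 500 → 400 → 320 → 250 → 200 → 160 → 125 → 100 — 3 2/3 stops dropped (darker).
Net: +3 +1 −3 2/3 = +1/3 stops.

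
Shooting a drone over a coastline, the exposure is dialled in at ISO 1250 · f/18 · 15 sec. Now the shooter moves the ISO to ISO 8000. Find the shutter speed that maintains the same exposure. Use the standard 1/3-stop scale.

ISO: 1250 → 1600 → 2000 → 2500 → 3200 → 4000 → 5000 → 6400 → 8000 — 2 2/3 stops higher (brighter).
Need 2 2/3 stops darker from the shutter speed: 15 → 13 → 10 → 8 → 6 → 5 → 4 → 3.2 → 2.5.

2.5 s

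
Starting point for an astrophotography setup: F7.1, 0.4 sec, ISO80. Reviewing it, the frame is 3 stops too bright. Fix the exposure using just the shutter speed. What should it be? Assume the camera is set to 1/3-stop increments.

1/20s

Overexposed by 3 stops → need 3 stops darker.
Shutter speed: 0.4 → 0.3 → 1/4 → 1/5 → 1/6 → 1/8 → 1/10 → 1/13 → 1/15 → 1/20.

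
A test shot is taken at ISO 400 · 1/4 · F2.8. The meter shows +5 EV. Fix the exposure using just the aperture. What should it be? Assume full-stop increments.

Overexposed by 5 stops → need 5 stops darker.
Aperture: f/2.8 → f/4 → f/5.6 → f/8 → f/11 → f/16.

f/16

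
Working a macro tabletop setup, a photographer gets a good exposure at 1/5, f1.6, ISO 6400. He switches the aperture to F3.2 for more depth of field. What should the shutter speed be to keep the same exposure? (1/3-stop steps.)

Aperture: f/1.6 → f/1.8 → f/2 → f/2.2 → f/2.5 → f/2.8 → f/3.2 — 2 stops narrower (darker).
Need 2 stops brighter from the shutter speed: 1/5 → 1/4 → 0.3 → 0.4 → 0.5 → 0.6 → 0.8.

0.8 s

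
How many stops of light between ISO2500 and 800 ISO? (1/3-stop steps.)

2500 → 2000 → 1600 → 1250 → 1000 → 800 — count the steps: 5 third-stops = 1 2/3 stops.

1 2/3 stops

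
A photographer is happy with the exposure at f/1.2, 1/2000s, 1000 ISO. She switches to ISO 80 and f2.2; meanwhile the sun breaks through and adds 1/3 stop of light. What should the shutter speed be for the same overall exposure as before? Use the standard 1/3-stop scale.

1/60s

Scene light: 1/3 stop brighter.
ISO: 1000 → 800 → 640 → 500 → 400 → 320 → 250 → 200 → 160 → 125 → 100 → 80 — 3 2/3 stops lower (darker).
Aperture: f/1.2 → f/1.4 → f/1.6 → f/1.8 → f/2 → f/2.2 — 1 2/3 stops smaller aperture (darker).
Net so far: 5 stops darker. Shutter speed: 1/2000 → 1/1600 → 1/1250 → 1/1000 → 1/800 → 1/640 → 1/500 → 1/400 → 1/320 → 1/250 → 1/200 → 1/160 → 1/125 → 1/100 → 1/80 → 1/60.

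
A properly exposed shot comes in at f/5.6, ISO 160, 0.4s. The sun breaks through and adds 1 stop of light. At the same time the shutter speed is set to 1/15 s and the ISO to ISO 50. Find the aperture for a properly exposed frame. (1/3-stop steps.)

f/1.8

Scene light: 1 stop brighter.
Shutter speed: 0.4 → 0.3 → 1/4 → 1/5 → 1/6 → 1/8 → 1/10 → 1/13 → 1/15 — 2 2/3 stops shorter (darker).
ISO: 160 → 125 → 100 → 80 → 64 → 50 — 1 2/3 stops lower (darker).
Net so far: 3 1/3 stops darker. Aperture: f/5.6 → f/5 → f/4.5 → f/4 → f/3.5 → f/3.2 → f/2.8 → f/2.5 → f/2.2 → f/2 → f/1.8.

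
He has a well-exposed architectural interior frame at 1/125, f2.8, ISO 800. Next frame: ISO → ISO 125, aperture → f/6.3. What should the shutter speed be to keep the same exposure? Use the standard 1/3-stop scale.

ISO: 800 → 640 → 500 → 400 → 320 → 250 → 200 → 160 → 125 — 2 2/3 stops lower (darker).
Aperture: f/2.8 → f/3.2 → f/3.5 → f/4 → f/4.5 → f/5 → f/5.6 → f/6.3 — 2 1/3 stops stopped down (darker).
Net change so far: 5 stops darker. Offset with the shutter speed: 1/125 → 1/100 → 1/80 → 1/60 → 1/50 → 1/40 → 1/30 → 1/25 → 1/20 → 1/15 → 1/13 → 1/10 → 1/8 → 1/6 → 1/5 → 1/4.

1/4s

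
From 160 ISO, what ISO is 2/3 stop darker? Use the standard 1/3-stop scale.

ISO 100

ISO: 160 → 125 → 100 — 2/3 stop lower (darker).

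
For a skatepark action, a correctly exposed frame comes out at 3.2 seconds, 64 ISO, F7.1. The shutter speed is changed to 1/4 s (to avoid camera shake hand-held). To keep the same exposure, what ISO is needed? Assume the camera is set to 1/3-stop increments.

Shutter speed: 3.2 → 2.5 → 2 → 1.6 → 1.3 → 1 → 0.8 → 0.6 → 0.5 → 0.4 → 0.3 → 1/4 — 3 2/3 stops shorter (darker).
Need 3 2/3 stops brighter from the ISO: 64 → 80 → 100 → 125 → 160 → 200 → 250 → 320 → 400 → 500 → 640 → 800.

ISO 800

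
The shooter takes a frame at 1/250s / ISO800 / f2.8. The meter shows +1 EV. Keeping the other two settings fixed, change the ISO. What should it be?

Overexposed by 1 stop → need 1 stop darker.
ISO: 800 → 400.

ISO 400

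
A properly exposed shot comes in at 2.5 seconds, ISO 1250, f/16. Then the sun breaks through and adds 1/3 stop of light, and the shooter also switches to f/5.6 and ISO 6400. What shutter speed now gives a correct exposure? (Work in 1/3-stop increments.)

Scene light: 1/3 stop brighter.
Aperture: f/16 → f/14 → f/13 → f/11 → f/10 → f/9 → f/8 → f/7.1 → f/6.3 → f/5.6 — 3 stops larger aperture (brighter).
ISO: 1250 → 1600 → 2000 → 2500 → 3200 → 4000 → 5000 → 6400 — 2 1/3 stops raised (brighter).
Net so far: 5 2/3 stops brighter. Shutter speed: 2.5 → 2 → 1.6 → 1.3 → 1 → 0.8 → 0.6 → 0.5 → 0.4 → 0.3 → 1/4 → 1/5 → 1/6 → 1/8 → 1/10 → 1/13 → 1/15 → 1/20.

1/20s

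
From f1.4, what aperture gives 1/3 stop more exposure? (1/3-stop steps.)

Aperture: f/1.4 → f/1.2 — 1/3 stop wider (brighter).

f/1.2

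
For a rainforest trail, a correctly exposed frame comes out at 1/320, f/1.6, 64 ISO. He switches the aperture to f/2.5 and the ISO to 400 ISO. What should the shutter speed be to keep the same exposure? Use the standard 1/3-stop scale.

1/800s

Aperture: f/1.6 → f/1.8 → f/2 → f/2.2 → f/2.5 — 1 1/3 stops narrower (darker).
ISO: 64 → 80 → 100 → 125 → 160 → 200 → 250 → 320 → 400 — 2 2/3 stops higher (brighter).
Net change so far: 1 1/3 stops brighter. Offset with the shutter speed: 1/320 → 1/400 → 1/500 → 1/640 → 1/800.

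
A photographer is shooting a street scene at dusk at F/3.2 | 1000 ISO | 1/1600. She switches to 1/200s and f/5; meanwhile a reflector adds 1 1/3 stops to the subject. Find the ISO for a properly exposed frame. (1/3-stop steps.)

Scene light: 1 1/3 stops brighter.
Shutter speed: 1/1600 → 1/1250 → 1/1000 → 1/800 → 1/640 → 1/500 → 1/400 → 1/320 → 1/250 → 1/200 — 3 stops slower (brighter).
Aperture: f/3.2 → f/3.5 → f/4 → f/4.5 → f/5 — 1 1/3 stops narrower (darker).
Net so far: 3 stops brighter. ISO: 1000 → 800 → 640 → 500 → 400 → 320 → 250 → 200 → 160 → 125.

ISO 125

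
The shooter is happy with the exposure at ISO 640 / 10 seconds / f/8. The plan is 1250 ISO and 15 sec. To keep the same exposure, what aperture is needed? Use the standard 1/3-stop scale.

ISO: 640 → 800 → 1000 → 1250 — 1 stop higher (brighter).
Shutter speed: 10 → 13 → 15 — 2/3 stop longer (brighter).
Net change so far: 1 2/3 stops brighter. Offset with the aperture: f/8 → f/9 → f/10 → f/11 → f/13 → f/14.

f/14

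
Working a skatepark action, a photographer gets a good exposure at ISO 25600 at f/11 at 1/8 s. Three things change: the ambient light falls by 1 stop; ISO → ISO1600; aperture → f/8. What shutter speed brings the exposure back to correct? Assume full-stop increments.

2 s

Scene light: 1 stop darker.
ISO: 25600 → 12800 → 6400 → 3200 → 1600 — 4 stops dropped (darker).
Aperture: f/11 → f/8 — 1 stop wider (brighter).
Net so far: 4 stops darker. Shutter speed: 1/8 → 1/4 → 1/2 → 1 → 2.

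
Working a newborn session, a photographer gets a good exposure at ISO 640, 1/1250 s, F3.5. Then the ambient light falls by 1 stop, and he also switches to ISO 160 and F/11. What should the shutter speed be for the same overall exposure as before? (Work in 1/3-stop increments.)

Scene light: 1 stop darker.
ISO: 640 → 500 → 400 → 320 → 250 → 200 → 160 — 2 stops lower (darker).
Aperture: f/3.5 → f/4 → f/4.5 → f/5 → f/5.6 → f/6.3 → f/7.1 → f/8 → f/9 → f/10 → f/11 — 3 1/3 stops smaller aperture (darker).
Net so far: 6 1/3 stops darker. Shutter speed: 1/1250 → 1/1000 → 1/800 → 1/640 → 1/500 → 1/400 → 1/320 → 1/250 → 1/200 → 1/160 → 1/125 → 1/100 → 1/80 → 1/60 → 1/50 → 1/40 → 1/30 → 1/25 → 1/20 → 1/15.

1/15s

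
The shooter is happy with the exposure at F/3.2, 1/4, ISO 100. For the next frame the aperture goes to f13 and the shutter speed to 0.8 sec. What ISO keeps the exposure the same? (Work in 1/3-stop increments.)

Aperture: f/3.2 → f/3.5 → f/4 → f/4.5 → f/5 → f/5.6 → f/6.3 → f/7.1 → f/8 → f/9 → f/10 → f/11 → f/13 — 4 stops stopped down (darker).
Shutter speed: 1/4 → 0.3 → 0.4 → 0.5 → 0.6 → 0.8 — 1 2/3 stops slower (brighter).
Net change so far: 2 1/3 stops darker. Offset with the ISO: 100 → 125 → 160 → 200 → 250 → 320 → 400 → 500.

ISO 500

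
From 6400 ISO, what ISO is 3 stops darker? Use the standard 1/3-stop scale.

ISO: 6400 → 5000 → 4000 → 3200 → 2500 → 2000 → 1600 → 1250 → 1000 → 800 — 3 stops dropped (darker).

ISO 800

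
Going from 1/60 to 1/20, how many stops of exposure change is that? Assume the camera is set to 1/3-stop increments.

1/60 → 1/50 → 1/40 → 1/30 → 1/25 → 1/20 — count the steps: 5 third-stops = 1 2/3 stops.

1 2/3 stops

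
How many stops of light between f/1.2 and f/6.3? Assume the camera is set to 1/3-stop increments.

f/1.2 → f/1.4 → f/1.6 → f/1.8 → f/2 → f/2.2 → f/2.5 → f/2.8 → f/3.2 → f/3.5 → f/4 → f/4.5 → f/5 → f/5.6 → f/6.3 — count the steps: 14 third-stops = 4 2/3 stops.

4 2/3 stops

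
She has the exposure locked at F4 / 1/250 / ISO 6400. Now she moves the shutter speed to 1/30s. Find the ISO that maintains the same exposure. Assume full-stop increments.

ISO 800

Shutter speed: 1/250 → 1/125 → 1/60 → 1/30 — 3 stops longer (brighter).
Need 3 stops darker from the ISO: 6400 → 3200 → 1600 → 800.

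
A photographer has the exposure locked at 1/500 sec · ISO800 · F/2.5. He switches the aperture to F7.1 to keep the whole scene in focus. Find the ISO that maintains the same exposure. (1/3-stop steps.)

ISO 6400

Aperture: f/2.5 → f/2.8 → f/3.2 → f/3.5 → f/4 → f/4.5 → f/5 → f/5.6 → f/6.3 → f/7.1 — 3 stops stopped down (darker).
Need 3 stops brighter from the ISO: 800 → 1000 → 1250 → 1600 → 2000 → 2500 → 3200 → 4000 → 5000 → 6400.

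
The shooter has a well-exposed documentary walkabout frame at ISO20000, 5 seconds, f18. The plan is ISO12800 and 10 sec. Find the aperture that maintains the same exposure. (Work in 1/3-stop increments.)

ISO: 20000 → 16000 → 12800 — 2/3 stop lower (darker).
Shutter speed: 5 → 6 → 8 → 10 — 1 stop longer (brighter).
Net change so far: 1/3 stop brighter. Offset with the aperture: f/18 → f/20.

f/20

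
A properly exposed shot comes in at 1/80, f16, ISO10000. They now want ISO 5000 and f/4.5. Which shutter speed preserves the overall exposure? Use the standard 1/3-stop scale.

ISO: 10000 → 8000 → 6400 → 5000 — 1 stop dropped (darker).
Aperture: f/16 → f/14 → f/13 → f/11 → f/10 → f/9 → f/8 → f/7.1 → f/6.3 → f/5.6 → f/5 → f/4.5 — 3 2/3 stops wider (brighter).
Net change so far: 2 2/3 stops brighter. Offset with the shutter speed: 1/80 → 1/100 → 1/125 → 1/160 → 1/200 → 1/250 → 1/320 → 1/400 → 1/500.

1/500s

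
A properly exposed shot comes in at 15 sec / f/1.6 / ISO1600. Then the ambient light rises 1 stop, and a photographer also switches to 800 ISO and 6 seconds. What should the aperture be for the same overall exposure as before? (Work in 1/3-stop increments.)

Scene light: 1 stop brighter.
ISO: 1600 → 1250 → 1000 → 800 — 1 stop dropped (darker).
Shutter speed: 15 → 13 → 10 → 8 → 6 — 1 1/3 stops faster (darker).
Net so far: 1 1/3 stops darker. Aperture: f/1.6 → f/1.4 → f/1.2 → f/1.1 → f/1.0.

f/1.0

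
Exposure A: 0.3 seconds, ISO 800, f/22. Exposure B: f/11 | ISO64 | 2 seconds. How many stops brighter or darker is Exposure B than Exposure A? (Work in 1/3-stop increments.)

Aperture: f/22 → f/20 → f/18 → f/16 → f/14 → f/13 → f/11 — 2 stops wider (brighter).
Shutter speed: 0.3 → 0.4 → 0.5 → 0.6 → 0.8 → 1 → 1.3 → 1.6 → 2 — 2 2/3 stops longer (brighter).
ISO: 800 → 640 → 500 → 400 → 320 → 250 → 200 → 160 → 125 → 100 → 80 → 64 — 3 2/3 stops lower (darker).
Net: +2 +2 2/3 −3 2/3 = +1 stop.

1 stop brighter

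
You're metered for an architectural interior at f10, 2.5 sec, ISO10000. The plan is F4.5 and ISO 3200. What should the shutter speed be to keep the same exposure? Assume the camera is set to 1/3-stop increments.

Aperture: f/10 → f/9 → f/8 → f/7.1 → f/6.3 → f/5.6 → f/5 → f/4.5 — 2 1/3 stops wider (brighter).
ISO: 10000 → 8000 → 6400 → 5000 → 4000 → 3200 — 1 2/3 stops dropped (darker).
Net change so far: 2/3 stop brighter. Offset with the shutter speed: 2.5 → 2 → 1.6.

1.6 s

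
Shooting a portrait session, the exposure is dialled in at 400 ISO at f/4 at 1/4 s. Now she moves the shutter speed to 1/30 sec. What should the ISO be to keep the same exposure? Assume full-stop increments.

Shutter speed: 1/4 → 1/8 → 1/15 → 1/30 — 3 stops faster (darker).
Need 3 stops brighter from the ISO: 400 → 800 → 1600 → 3200.

ISO 3200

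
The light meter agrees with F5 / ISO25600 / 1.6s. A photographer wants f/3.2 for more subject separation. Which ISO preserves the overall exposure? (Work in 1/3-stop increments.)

ISO 10000

Aperture: f/5 → f/4.5 → f/4 → f/3.5 → f/3.2 — 1 1/3 stops larger aperture (brighter).
Need 1 1/3 stops darker from the ISO: 25600 → 20000 → 16000 → 12800 → 10000.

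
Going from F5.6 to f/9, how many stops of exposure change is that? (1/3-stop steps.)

f/5.6 → f/6.3 → f/7.1 → f/8 → f/9 — count the steps: 4 third-stops = 1 1/3 stops.

1 1/3 stops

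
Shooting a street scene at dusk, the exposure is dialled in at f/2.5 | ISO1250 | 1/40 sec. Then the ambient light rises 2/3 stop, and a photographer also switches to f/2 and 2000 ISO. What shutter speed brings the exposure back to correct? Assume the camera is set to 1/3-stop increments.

1/160s

Scene light: 2/3 stop brighter.
Aperture: f/2.5 → f/2.2 → f/2 — 2/3 stop wider (brighter).
ISO: 1250 → 1600 → 2000 — 2/3 stop raised (brighter).
Net so far: 2 stops brighter. Shutter speed: 1/40 → 1/50 → 1/60 → 1/80 → 1/100 → 1/125 → 1/160.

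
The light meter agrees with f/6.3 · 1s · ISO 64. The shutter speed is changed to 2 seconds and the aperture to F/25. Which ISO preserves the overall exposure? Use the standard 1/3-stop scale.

Shutter speed: 1 → 1.3 → 1.6 → 2 — 1 stop slower (brighter).
Aperture: f/6.3 → f/7.1 → f/8 → f/9 → f/10 → f/11 → f/13 → f/14 → f/16 → f/18 → f/20 → f/22 → f/25 — 4 stops smaller aperture (darker).
Net change so far: 3 stops darker. Offset with the ISO: 64 → 80 → 100 → 125 → 160 → 200 → 250 → 320 → 400 → 500.

ISO 500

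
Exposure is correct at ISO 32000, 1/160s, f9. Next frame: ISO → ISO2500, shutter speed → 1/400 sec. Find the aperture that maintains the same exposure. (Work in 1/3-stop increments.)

ISO: 32000 → 25600 → 20000 → 16000 → 12800 → 10000 → 8000 → 6400 → 5000 → 4000 → 3200 → 2500 — 3 2/3 stops lower (darker).
Shutter speed: 1/160 → 1/200 → 1/250 → 1/320 → 1/400 — 1 1/3 stops faster (darker).
Net change so far: 5 stops darker. Offset with the aperture: f/9 → f/8 → f/7.1 → f/6.3 → f/5.6 → f/5 → f/4.5 → f/4 → f/3.5 → f/3.2 → f/2.8 → f/2.5 → f/2.2 → f/2 → f/1.8 → f/1.6.

f/1.6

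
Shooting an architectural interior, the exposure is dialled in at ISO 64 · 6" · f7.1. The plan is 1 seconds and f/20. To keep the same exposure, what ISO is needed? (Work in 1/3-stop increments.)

Shutter speed: 6 → 5 → 4 → 3.2 → 2.5 → 2 → 1.6 → 1.3 → 1 — 2 2/3 stops faster (darker).
Aperture: f/7.1 → f/8 → f/9 → f/10 → f/11 → f/13 → f/14 → f/16 → f/18 → f/20 — 3 stops stopped down (darker).
Net change so far: 5 2/3 stops darker. Offset with the ISO: 64 → 80 → 100 → 125 → 160 → 200 → 250 → 320 → 400 → 500 → 640 → 800 → 1000 → 1250 → 1600 → 2000 → 2500 → 3200.

ISO 3200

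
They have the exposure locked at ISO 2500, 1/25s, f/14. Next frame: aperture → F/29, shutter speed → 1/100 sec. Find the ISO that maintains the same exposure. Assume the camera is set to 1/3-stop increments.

ISO 40000

Aperture: f/14 → f/16 → f/18 → f/20 → f/22 → f/25 → f/29 — 2 stops stopped down (darker).
Shutter speed: 1/25 → 1/30 → 1/40 → 1/50 → 1/60 → 1/80 → 1/100 — 2 stops faster (darker).
Net change so far: 4 stops darker. Offset with the ISO: 2500 → 3200 → 4000 → 5000 → 6400 → 8000 → 10000 → 12800 → 16000 → 20000 → 25600 → 32000 → 40000.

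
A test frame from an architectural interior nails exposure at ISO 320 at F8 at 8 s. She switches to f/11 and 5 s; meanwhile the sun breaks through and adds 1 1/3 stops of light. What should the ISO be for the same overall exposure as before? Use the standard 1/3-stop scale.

Scene light: 1 1/3 stops brighter.
Aperture: f/8 → f/9 → f/10 → f/11 — 1 stop narrower (darker).
Shutter speed: 8 → 6 → 5 — 2/3 stop shorter (darker).
Net so far: 1/3 stop darker. ISO: 320 → 400.

ISO 400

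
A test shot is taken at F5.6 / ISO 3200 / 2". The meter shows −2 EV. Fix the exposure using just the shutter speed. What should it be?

Underexposed by 2 stops → need 2 stops brighter.
Shutter speed: 2 → 4 → 8.

8 s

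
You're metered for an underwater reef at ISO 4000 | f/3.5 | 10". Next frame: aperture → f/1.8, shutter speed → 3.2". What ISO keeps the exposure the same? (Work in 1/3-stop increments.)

Aperture: f/3.5 → f/3.2 → f/2.8 → f/2.5 → f/2.2 → f/2 → f/1.8 — 2 stops wider (brighter).
Shutter speed: 10 → 8 → 6 → 5 → 4 → 3.2 — 1 2/3 stops faster (darker).
Net change so far: 1/3 stop brighter. Offset with the ISO: 4000 → 3200.

ISO 3200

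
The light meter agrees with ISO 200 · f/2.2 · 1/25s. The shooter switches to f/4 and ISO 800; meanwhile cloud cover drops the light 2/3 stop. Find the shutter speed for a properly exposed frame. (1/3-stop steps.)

Scene light: 2/3 stop darker.
Aperture: f/2.2 → f/2.5 → f/2.8 → f/3.2 → f/3.5 → f/4 — 1 2/3 stops stopped down (darker).
ISO: 200 → 250 → 320 → 400 → 500 → 640 → 800 — 2 stops raised (brighter).
Net so far: 1/3 stop darker. Shutter speed: 1/25 → 1/20.

1/20s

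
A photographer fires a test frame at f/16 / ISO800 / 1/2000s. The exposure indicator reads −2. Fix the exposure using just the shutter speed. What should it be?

1/500s

Underexposed by 2 stops → need 2 stops brighter.
Shutter speed: 1/2000 → 1/1000 → 1/500.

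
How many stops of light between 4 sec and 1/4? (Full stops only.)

4 stops

4 → 2 → 1 → 1/2 → 1/4 — count the steps: 4 stops.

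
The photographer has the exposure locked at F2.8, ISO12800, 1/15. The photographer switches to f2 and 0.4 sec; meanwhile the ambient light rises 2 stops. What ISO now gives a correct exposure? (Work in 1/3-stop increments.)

Scene light: 2 stops brighter.
Aperture: f/2.8 → f/2.5 → f/2.2 → f/2 — 1 stop opened up (brighter).
Shutter speed: 1/15 → 1/13 → 1/10 → 1/8 → 1/6 → 1/5 → 1/4 → 0.3 → 0.4 — 2 2/3 stops longer (brighter).
Net so far: 5 2/3 stops brighter. ISO: 12800 → 10000 → 8000 → 6400 → 5000 → 4000 → 3200 → 2500 → 2000 → 1600 → 1250 → 1000 → 800 → 640 → 500 → 400 → 320 → 250.

ISO 250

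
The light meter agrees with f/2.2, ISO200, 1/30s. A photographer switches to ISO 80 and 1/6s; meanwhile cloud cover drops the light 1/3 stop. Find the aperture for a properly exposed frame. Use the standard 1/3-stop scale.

Scene light: 1/3 stop darker.
ISO: 200 → 160 → 125 → 100 → 80 — 1 1/3 stops dropped (darker).
Shutter speed: 1/30 → 1/25 → 1/20 → 1/15 → 1/13 → 1/10 → 1/8 → 1/6 — 2 1/3 stops longer (brighter).
Net so far: 2/3 stop brighter. Aperture: f/2.2 → f/2.5 → f/2.8.

f/2.8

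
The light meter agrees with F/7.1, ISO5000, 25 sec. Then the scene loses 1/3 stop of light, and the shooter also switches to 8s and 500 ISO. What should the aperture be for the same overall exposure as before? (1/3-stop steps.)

Scene light: 1/3 stop darker.
Shutter speed: 25 → 20 → 15 → 13 → 10 → 8 — 1 2/3 stops faster (darker).
ISO: 5000 → 4000 → 3200 → 2500 → 2000 → 1600 → 1250 → 1000 → 800 → 640 → 500 — 3 1/3 stops dropped (darker).
Net so far: 5 1/3 stops darker. Aperture: f/7.1 → f/6.3 → f/5.6 → f/5 → f/4.5 → f/4 → f/3.5 → f/3.2 → f/2.8 → f/2.5 → f/2.2 → f/2 → f/1.8 → f/1.6 → f/1.4 → f/1.2 → f/1.1.

f/1.1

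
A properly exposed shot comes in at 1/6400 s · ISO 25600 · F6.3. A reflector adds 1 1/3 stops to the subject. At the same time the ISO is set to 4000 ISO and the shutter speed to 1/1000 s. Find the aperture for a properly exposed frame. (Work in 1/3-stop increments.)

f/10

Scene light: 1 1/3 stops brighter.
ISO: 25600 → 20000 → 16000 → 12800 → 10000 → 8000 → 6400 → 5000 → 4000 — 2 2/3 stops lower (darker).
Shutter speed: 1/6400 → 1/5000 → 1/4000 → 1/3200 → 1/2500 → 1/2000 → 1/1600 → 1/1250 → 1/1000 — 2 2/3 stops longer (brighter).
Net so far: 1 1/3 stops brighter. Aperture: f/6.3 → f/7.1 → f/8 → f/9 → f/10.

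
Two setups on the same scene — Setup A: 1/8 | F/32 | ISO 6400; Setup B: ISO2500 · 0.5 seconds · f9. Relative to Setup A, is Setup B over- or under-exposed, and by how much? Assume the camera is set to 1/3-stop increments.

4 1/3 stops brighter

Aperture: f/32 → f/29 → f/25 → f/22 → f/20 → f/18 → f/16 → f/14 → f/13 → f/11 → f/10 → f/9 — 3 2/3 stops larger aperture (brighter).
Shutter speed: 1/8 → 1/6 → 1/5 → 1/4 → 0.3 → 0.4 → 0.5 — 2 stops slower (brighter).
ISO: 6400 → 5000 → 4000 → 3200 → 2500 — 1 1/3 stops lower (darker).
Net: +3 2/3 +2 −1 1/3 = +4 1/3 stops.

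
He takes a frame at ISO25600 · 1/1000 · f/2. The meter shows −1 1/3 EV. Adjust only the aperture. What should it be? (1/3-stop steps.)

f/1.2

Underexposed by 1 1/3 stops → need 1 1/3 stops brighter.
Aperture: f/2 → f/1.8 → f/1.6 → f/1.4 → f/1.2.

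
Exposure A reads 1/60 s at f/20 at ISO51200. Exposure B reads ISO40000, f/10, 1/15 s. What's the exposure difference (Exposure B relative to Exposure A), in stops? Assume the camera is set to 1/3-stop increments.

3 2/3 stops brighter

Aperture: f/20 → f/18 → f/16 → f/14 → f/13 → f/11 → f/10 — 2 stops opened up (brighter).
Shutter speed: 1/60 → 1/50 → 1/40 → 1/30 → 1/25 → 1/20 → 1/15 — 2 stops slower (brighter).
ISO: 51200 → 40000 — 1/3 stop lower (darker).
Net: +2 +2 −1/3 = +3 2/3 stops.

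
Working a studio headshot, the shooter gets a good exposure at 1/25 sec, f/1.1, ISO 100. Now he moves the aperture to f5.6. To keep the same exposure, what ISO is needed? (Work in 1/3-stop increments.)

Aperture: f/1.1 → f/1.2 → f/1.4 → f/1.6 → f/1.8 → f/2 → f/2.2 → f/2.5 → f/2.8 → f/3.2 → f/3.5 → f/4 → f/4.5 → f/5 → f/5.6 — 4 2/3 stops smaller aperture (darker).
Need 4 2/3 stops brighter from the ISO: 100 → 125 → 160 → 200 → 250 → 320 → 400 → 500 → 640 → 800 → 1000 → 1250 → 1600 → 2000 → 2500.

ISO 2500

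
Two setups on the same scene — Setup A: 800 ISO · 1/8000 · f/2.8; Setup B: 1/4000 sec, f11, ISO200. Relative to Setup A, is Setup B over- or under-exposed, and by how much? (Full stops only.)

Aperture: f/2.8 → f/4 → f/5.6 → f/8 → f/11 — 4 stops smaller aperture (darker).
Shutter speed: 1/8000 → 1/4000 — 1 stop slower (brighter).
ISO: 800 → 400 → 200 — 2 stops dropped (darker).
Net: −4 +1 −2 = −5 stops.

5 stops darker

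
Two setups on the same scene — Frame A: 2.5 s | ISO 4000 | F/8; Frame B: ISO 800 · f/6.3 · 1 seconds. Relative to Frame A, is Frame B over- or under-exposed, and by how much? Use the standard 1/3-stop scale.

Aperture: f/8 → f/7.1 → f/6.3 — 2/3 stop larger aperture (brighter).
Shutter speed: 2.5 → 2 → 1.6 → 1.3 → 1 — 1 1/3 stops faster (darker).
ISO: 4000 → 3200 → 2500 → 2000 → 1600 → 1250 → 1000 → 800 — 2 1/3 stops dropped (darker).
Net: +2/3 −1 1/3 −2 1/3 = −3 stops.

3 stops darker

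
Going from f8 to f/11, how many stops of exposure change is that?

1 stop

f/8 → f/11 — count the steps: 1 stop.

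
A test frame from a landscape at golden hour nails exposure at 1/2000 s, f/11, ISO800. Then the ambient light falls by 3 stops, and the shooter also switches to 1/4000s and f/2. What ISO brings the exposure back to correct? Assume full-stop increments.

ISO 400

Scene light: 3 stops darker.
Shutter speed: 1/2000 → 1/4000 — 1 stop faster (darker).
Aperture: f/11 → f/8 → f/5.6 → f/4 → f/2.8 → f/2 — 5 stops larger aperture (brighter).
Net so far: 1 stop brighter. ISO: 800 → 400.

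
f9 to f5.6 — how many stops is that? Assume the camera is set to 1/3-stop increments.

f/9 → f/8 → f/7.1 → f/6.3 → f/5.6 — count the steps: 4 third-stops = 1 1/3 stops.

1 1/3 stops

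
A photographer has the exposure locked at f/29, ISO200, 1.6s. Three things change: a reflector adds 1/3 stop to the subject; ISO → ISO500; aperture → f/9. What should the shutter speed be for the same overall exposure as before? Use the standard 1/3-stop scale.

1/20s

Scene light: 1/3 stop brighter.
ISO: 200 → 250 → 320 → 400 → 500 — 1 1/3 stops higher (brighter).
Aperture: f/29 → f/25 → f/22 → f/20 → f/18 → f/16 → f/14 → f/13 → f/11 → f/10 → f/9 — 3 1/3 stops opened up (brighter).
Net so far: 5 stops brighter. Shutter speed: 1.6 → 1.3 → 1 → 0.8 → 0.6 → 0.5 → 0.4 → 0.3 → 1/4 → 1/5 → 1/6 → 1/8 → 1/10 → 1/13 → 1/15 → 1/20.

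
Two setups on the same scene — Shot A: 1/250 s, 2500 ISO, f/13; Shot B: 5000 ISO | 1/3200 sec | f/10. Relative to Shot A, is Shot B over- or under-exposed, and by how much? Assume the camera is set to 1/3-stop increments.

Aperture: f/13 → f/11 → f/10 — 2/3 stop wider (brighter).
Shutter speed: 1/250 → 1/320 → 1/400 → 1/500 → 1/640 → 1/800 → 1/1000 → 1/1250 → 1/1600 → 1/2000 → 1/2500 → 1/3200 — 3 2/3 stops shorter (darker).
ISO: 2500 → 3200 → 4000 → 5000 — 1 stop higher (brighter).
Net: +2/3 −3 2/3 +1 = −2 stops.

2 stops darker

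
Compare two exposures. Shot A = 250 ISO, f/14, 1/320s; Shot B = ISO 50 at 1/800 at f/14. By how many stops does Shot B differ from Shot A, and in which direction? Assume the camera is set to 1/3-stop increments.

3 2/3 stops darker

Aperture: unchanged.
Shutter speed: 1/320 → 1/400 → 1/500 → 1/640 → 1/800 — 1 1/3 stops faster (darker).
ISO: 250 → 200 → 160 → 125 → 100 → 80 → 64 → 50 — 2 1/3 stops lower (darker).
Net: −1 1/3 −2 1/3 = −3 2/3 stops.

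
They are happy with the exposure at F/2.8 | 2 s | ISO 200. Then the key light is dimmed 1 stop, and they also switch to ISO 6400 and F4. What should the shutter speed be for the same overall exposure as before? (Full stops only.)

1/4s

Scene light: 1 stop darker.
ISO: 200 → 400 → 800 → 1600 → 3200 → 6400 — 5 stops raised (brighter).
Aperture: f/2.8 → f/4 — 1 stop stopped down (darker).
Net so far: 3 stops brighter. Shutter speed: 2 → 1 → 1/2 → 1/4.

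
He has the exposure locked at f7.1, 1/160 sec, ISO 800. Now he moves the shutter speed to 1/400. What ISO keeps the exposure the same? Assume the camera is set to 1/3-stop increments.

ISO 2000

Shutter speed: 1/160 → 1/200 → 1/250 → 1/320 → 1/400 — 1 1/3 stops faster (darker).
Need 1 1/3 stops brighter from the ISO: 800 → 1000 → 1250 → 1600 → 2000.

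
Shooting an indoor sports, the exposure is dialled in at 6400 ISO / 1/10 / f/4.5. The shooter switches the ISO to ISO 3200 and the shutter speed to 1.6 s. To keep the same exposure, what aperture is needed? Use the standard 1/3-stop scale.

ISO: 6400 → 5000 → 4000 → 3200 — 1 stop dropped (darker).
Shutter speed: 1/10 → 1/8 → 1/6 → 1/5 → 1/4 → 0.3 → 0.4 → 0.5 → 0.6 → 0.8 → 1 → 1.3 → 1.6 — 4 stops slower (brighter).
Net change so far: 3 stops brighter. Offset with the aperture: f/4.5 → f/5 → f/5.6 → f/6.3 → f/7.1 → f/8 → f/9 → f/10 → f/11 → f/13.

f/13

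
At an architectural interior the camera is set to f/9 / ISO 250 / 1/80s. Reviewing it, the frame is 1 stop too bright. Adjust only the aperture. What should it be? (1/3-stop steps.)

f/13

Overexposed by 1 stop → need 1 stop darker.
Aperture: f/9 → f/10 → f/11 → f/13.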